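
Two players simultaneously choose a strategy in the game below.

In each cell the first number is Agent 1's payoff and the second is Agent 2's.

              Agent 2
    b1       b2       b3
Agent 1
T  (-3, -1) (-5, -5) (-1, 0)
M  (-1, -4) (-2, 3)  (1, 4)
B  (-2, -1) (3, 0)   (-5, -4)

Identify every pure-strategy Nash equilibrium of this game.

(M, b3), (B, b2)

For each player, find the best response to each opponent profile; mutual best responses are the pure NE.
Agent 1 against b1: payoffs -3, -1, -2 → best response M.
Agent 1 against b2: payoffs -5, -2, 3 → best response B.
Agent 1 against b3: payoffs -1, 1, -5 → best response M.
Agent 2 against T: payoffs -1, -5, 0 → best response b3.
Agent 2 against M: payoffs -4, 3, 4 → best response b3.
Agent 2 against B: payoffs -1, 0, -4 → best response b2.
Mutual best responses: (M, b3); (B, b2).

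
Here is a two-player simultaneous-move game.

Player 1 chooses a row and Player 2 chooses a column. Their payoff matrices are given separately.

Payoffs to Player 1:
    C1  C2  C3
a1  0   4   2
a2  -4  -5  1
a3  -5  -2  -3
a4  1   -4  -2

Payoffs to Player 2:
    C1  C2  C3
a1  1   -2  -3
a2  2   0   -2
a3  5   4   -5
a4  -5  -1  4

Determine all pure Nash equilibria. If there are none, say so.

Player 1 against C1: payoffs 0, -4, -5, 1 → best response a4.
Player 1 against C2: payoffs 4, -5, -2, -4 → best response a1.
Player 1 against C3: payoffs 2, 1, -3, -2 → best response a1.
Player 2 against a1: payoffs 1, -2, -3 → best response C1.
Player 2 against a2: payoffs 2, 0, -2 → best response C1.
Player 2 against a3: payoffs 5, 4, -5 → best response C1.
Player 2 against a4: payoffs -5, -1, 4 → best response C3.
No profile is a mutual best response for all players.

There is no pure-strategy Nash equilibrium.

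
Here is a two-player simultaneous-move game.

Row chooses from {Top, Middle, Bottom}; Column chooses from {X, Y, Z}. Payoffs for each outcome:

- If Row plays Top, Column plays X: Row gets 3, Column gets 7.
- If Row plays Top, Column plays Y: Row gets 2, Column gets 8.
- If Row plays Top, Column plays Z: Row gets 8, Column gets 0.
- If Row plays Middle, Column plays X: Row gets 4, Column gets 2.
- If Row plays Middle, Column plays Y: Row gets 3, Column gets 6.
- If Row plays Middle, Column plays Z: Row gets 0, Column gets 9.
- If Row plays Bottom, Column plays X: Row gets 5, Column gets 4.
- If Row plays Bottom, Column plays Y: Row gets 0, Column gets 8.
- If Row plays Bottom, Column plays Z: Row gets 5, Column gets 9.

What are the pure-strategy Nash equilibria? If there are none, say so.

This game has no pure Nash equilibrium.

Row against X: payoffs 3, 4, 5 → best response Bottom.
Row against Y: payoffs 2, 3, 0 → best response Middle.
Row against Z: payoffs 8, 0, 5 → best response Top.
Column against Top: payoffs 7, 8, 0 → best response Y.
Column against Middle: payoffs 2, 6, 9 → best response Z.
Column against Bottom: payoffs 4, 8, 9 → best response Z.
No profile is a mutual best response for all players.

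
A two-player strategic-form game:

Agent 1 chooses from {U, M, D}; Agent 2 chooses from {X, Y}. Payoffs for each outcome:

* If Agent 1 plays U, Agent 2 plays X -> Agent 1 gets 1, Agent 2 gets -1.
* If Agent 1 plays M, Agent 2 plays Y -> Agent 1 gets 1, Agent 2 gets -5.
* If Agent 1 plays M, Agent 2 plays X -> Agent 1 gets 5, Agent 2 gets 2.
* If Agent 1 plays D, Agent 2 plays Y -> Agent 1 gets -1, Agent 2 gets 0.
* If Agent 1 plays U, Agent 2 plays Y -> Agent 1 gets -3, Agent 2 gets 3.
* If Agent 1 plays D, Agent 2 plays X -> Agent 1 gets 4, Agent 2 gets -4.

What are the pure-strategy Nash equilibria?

Pure NE: (M, X)

Agent 1 against X: payoffs 1, 5, 4 → best response M.
Agent 1 against Y: payoffs -3, 1, -1 → best response M.
Agent 2 against U: payoffs -1, 3 → best response Y.
Agent 2 against M: payoffs 2, -5 → best response X.
Agent 2 against D: payoffs -4, 0 → best response Y.
Mutual best responses: (M, X).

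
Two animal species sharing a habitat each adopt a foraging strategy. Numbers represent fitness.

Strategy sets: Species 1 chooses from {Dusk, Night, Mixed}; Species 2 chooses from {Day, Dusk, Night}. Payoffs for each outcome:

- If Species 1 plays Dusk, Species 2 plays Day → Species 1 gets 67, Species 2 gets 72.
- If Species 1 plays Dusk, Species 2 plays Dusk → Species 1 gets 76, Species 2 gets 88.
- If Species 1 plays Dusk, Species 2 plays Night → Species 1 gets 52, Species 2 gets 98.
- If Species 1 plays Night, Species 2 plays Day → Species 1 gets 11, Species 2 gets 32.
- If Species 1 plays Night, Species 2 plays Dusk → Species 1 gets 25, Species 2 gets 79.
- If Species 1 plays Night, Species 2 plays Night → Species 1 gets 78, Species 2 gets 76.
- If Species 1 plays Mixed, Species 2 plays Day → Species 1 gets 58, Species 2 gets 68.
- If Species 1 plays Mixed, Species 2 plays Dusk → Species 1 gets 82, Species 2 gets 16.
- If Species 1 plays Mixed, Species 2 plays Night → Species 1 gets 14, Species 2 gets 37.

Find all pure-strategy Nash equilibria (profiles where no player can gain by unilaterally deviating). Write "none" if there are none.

No pure-strategy Nash equilibrium.

(Dusk, Day): Species 2 can switch to Dusk (72 → 88). Not NE.
(Dusk, Dusk): Species 1 can switch to Mixed (76 → 82). Not NE.
(Dusk, Night): Species 1 can switch to Night (52 → 78). Not NE.
(Night, Day): Species 1 can switch to Dusk (11 → 67). Not NE.
(Night, Dusk): Species 1 can switch to Dusk (25 → 76). Not NE.
(Night, Night): Species 2 can switch to Dusk (76 → 79). Not NE.
(Mixed, Day): Species 1 can switch to Dusk (58 → 67). Not NE.
(Mixed, Dusk): Species 2 can switch to Day (16 → 68). Not NE.
(Mixed, Night): Species 1 can switch to Dusk (14 → 52). Not NE.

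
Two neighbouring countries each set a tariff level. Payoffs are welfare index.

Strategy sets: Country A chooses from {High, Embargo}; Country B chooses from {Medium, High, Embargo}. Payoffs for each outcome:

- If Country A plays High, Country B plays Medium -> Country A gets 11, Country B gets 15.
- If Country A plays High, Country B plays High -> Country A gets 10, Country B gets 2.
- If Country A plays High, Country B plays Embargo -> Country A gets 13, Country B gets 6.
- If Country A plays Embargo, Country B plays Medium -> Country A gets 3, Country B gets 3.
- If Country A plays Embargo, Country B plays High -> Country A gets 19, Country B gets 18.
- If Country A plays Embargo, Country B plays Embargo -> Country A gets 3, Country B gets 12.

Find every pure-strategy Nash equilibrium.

(High, Medium): Country A gets 11, best alternative 3; Country B gets 15, best alternative 6. No profitable deviation — NE.
(High, High): Country A can switch to Embargo (10 → 19). Not NE.
(High, Embargo): Country B can switch to Medium (6 → 15). Not NE.
(Embargo, Medium): Country A can switch to High (3 → 11). Not NE.
(Embargo, High): Country A gets 19, best alternative 10; Country B gets 18, best alternative 12. No profitable deviation — NE.
(Embargo, Embargo): Country A can switch to High (3 → 13). Not NE.

The pure Nash equilibria are (High, Medium) and (Embargo, High).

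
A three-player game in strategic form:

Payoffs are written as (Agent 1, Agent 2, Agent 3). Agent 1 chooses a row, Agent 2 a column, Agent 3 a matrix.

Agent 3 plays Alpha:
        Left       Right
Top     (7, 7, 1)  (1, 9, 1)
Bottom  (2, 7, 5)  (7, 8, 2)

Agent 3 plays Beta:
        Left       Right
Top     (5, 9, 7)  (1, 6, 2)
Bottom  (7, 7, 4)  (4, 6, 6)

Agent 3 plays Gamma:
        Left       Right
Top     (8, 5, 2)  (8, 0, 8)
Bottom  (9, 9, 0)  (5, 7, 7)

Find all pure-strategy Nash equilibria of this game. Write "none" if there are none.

No pure-strategy Nash equilibrium.

(Top, Left, Alpha): Agent 2 can switch to Right (7 → 9). Not NE.
(Top, Left, Beta): Agent 1 can switch to Bottom (5 → 7). Not NE.
(Top, Left, Gamma): Agent 1 can switch to Bottom (8 → 9). Not NE.
(Top, Right, Alpha): Agent 1 can switch to Bottom (1 → 7). Not NE.
(Top, Right, Beta): Agent 1 can switch to Bottom (1 → 4). Not NE.
(Top, Right, Gamma): Agent 2 can switch to Left (0 → 5). Not NE.
(Bottom, Left, Alpha): Agent 1 can switch to Top (2 → 7). Not NE.
(Bottom, Left, Beta): Agent 3 can switch to Alpha (4 → 5). Not NE.
(Bottom, Left, Gamma): Agent 3 can switch to Alpha (0 → 5). Not NE.
(Bottom, Right, Alpha): Agent 3 can switch to Beta (2 → 6). Not NE.
(The remaining 2 profiles each have a profitable deviation by the same check.)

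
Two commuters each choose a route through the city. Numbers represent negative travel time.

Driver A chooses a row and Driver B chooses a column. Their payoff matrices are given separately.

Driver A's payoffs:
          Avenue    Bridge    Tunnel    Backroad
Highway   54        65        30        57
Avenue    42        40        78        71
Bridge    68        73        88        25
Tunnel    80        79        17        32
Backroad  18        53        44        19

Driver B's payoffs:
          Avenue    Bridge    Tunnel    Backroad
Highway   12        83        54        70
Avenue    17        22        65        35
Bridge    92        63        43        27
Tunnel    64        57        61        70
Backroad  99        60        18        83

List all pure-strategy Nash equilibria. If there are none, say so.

(Highway, Avenue): Driver A can switch to Bridge (54 → 68). Not NE.
(Highway, Bridge): Driver A can switch to Bridge (65 → 73). Not NE.
(Highway, Tunnel): Driver A can switch to Avenue (30 → 78). Not NE.
(Highway, Backroad): Driver A can switch to Avenue (57 → 71). Not NE.
(Avenue, Avenue): Driver A can switch to Highway (42 → 54). Not NE.
(Avenue, Bridge): Driver A can switch to Highway (40 → 65). Not NE.
(Avenue, Tunnel): Driver A can switch to Bridge (78 → 88). Not NE.
(Avenue, Backroad): Driver B can switch to Tunnel (35 → 65). Not NE.
(Bridge, Avenue): Driver A can switch to Tunnel (68 → 80). Not NE.
(Bridge, Bridge): Driver A can switch to Tunnel (73 → 79). Not NE.
(Bridge, Tunnel): Driver B can switch to Avenue (43 → 92). Not NE.
(Bridge, Backroad): Driver A can switch to Highway (25 → 57). Not NE.
(The remaining 8 profiles each have a profitable deviation by the same check.)

none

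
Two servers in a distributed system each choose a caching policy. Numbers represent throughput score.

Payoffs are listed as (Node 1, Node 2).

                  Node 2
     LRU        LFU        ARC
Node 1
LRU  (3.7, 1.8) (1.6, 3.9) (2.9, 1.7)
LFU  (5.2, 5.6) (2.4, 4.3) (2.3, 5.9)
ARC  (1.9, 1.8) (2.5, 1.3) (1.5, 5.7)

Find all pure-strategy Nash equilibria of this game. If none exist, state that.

none

Check each profile: it is a Nash equilibrium iff no player can strictly gain by switching unilaterally.
(LRU, LRU): Node 1 can switch to LFU (3.7 → 5.2). Not NE.
(LRU, LFU): Node 1 can switch to LFU (1.6 → 2.4). Not NE.
(LRU, ARC): Node 2 can switch to LRU (1.7 → 1.8). Not NE.
(LFU, LRU): Node 2 can switch to ARC (5.6 → 5.9). Not NE.
(LFU, LFU): Node 1 can switch to ARC (2.4 → 2.5). Not NE.
(LFU, ARC): Node 1 can switch to LRU (2.3 → 2.9). Not NE.
(ARC, LRU): Node 1 can switch to LRU (1.9 → 3.7). Not NE.
(ARC, LFU): Node 2 can switch to LRU (1.3 → 1.8). Not NE.
(The remaining 1 profile has a profitable deviation by the same check.)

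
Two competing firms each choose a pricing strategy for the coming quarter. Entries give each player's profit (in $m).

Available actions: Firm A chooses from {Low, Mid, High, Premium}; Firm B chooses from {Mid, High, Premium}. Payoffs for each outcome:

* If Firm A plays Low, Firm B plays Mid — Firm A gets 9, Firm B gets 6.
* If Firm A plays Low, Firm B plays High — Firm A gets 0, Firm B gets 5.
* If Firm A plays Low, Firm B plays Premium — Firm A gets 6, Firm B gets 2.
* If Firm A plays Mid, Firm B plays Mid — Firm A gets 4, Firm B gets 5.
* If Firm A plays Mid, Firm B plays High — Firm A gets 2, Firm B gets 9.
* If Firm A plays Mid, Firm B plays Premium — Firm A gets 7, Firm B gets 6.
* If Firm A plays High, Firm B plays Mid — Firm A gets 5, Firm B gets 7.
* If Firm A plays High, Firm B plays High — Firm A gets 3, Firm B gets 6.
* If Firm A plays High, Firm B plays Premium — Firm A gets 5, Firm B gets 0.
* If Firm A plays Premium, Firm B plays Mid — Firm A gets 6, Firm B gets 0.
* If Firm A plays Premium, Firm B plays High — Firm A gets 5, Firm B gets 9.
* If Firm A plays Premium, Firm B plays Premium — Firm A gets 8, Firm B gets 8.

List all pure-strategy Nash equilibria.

(Low, Mid); (Premium, High)

Firm A against Mid: payoffs 9, 4, 5, 6 → best response Low.
Firm A against High: payoffs 0, 2, 3, 5 → best response Premium.
Firm A against Premium: payoffs 6, 7, 5, 8 → best response Premium.
Firm B against Low: payoffs 6, 5, 2 → best response Mid.
Firm B against Mid: payoffs 5, 9, 6 → best response High.
Firm B against High: payoffs 7, 6, 0 → best response Mid.
Firm B against Premium: payoffs 0, 9, 8 → best response High.
Mutual best responses: (Low, Mid); (Premium, High).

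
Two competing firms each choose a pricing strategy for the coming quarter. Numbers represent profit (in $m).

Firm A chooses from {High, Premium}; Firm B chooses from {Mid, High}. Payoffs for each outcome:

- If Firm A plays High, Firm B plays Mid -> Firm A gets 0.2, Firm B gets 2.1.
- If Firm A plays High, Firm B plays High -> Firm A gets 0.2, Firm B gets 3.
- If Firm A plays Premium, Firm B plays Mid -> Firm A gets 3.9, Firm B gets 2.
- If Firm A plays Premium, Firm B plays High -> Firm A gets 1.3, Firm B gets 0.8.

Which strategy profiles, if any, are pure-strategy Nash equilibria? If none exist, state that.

Firm A against Mid: payoffs 0.2, 3.9 → best response Premium.
Firm A against High: payoffs 0.2, 1.3 → best response Premium.
Firm B against High: payoffs 2.1, 3 → best response High.
Firm B against Premium: payoffs 2, 0.8 → best response Mid.
Mutual best responses: (Premium, Mid).

Pure NE: (Premium, Mid)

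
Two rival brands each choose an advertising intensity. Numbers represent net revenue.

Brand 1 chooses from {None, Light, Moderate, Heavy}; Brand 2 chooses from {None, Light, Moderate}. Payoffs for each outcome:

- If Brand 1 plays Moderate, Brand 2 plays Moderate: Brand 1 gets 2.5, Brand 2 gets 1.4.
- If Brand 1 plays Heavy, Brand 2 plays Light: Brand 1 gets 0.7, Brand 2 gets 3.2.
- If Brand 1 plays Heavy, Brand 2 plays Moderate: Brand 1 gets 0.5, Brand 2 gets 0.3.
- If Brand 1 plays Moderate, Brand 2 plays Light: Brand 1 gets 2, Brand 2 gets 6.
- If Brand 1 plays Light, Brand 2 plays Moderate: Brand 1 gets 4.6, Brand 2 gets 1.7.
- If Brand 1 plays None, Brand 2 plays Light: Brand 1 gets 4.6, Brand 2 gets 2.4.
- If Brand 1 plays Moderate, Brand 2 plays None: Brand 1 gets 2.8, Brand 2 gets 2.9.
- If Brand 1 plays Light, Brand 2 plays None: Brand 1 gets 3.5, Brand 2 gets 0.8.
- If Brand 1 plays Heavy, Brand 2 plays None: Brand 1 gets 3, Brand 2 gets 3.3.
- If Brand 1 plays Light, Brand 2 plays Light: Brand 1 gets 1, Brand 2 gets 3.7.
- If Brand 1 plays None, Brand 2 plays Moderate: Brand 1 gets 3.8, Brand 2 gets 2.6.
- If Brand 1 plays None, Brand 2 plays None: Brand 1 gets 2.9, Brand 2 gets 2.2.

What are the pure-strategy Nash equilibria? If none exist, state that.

There is no pure-strategy Nash equilibrium.

(None, None): Brand 1 can switch to Light (2.9 → 3.5). Not NE.
(None, Light): Brand 2 can switch to Moderate (2.4 → 2.6). Not NE.
(None, Moderate): Brand 1 can switch to Light (3.8 → 4.6). Not NE.
(Light, None): Brand 2 can switch to Light (0.8 → 3.7). Not NE.
(Light, Light): Brand 1 can switch to None (1 → 4.6). Not NE.
(Light, Moderate): Brand 2 can switch to Light (1.7 → 3.7). Not NE.
(Moderate, None): Brand 1 can switch to None (2.8 → 2.9). Not NE.
(Moderate, Light): Brand 1 can switch to None (2 → 4.6). Not NE.
(The remaining 4 profiles each have a profitable deviation by the same check.)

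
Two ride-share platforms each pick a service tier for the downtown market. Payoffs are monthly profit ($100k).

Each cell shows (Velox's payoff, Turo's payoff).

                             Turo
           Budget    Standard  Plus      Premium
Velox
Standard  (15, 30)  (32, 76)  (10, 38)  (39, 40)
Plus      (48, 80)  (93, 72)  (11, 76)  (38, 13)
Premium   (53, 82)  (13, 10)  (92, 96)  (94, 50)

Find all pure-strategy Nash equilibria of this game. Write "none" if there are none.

Velox against Budget: payoffs 15, 48, 53 → best response Premium.
Velox against Standard: payoffs 32, 93, 13 → best response Plus.
Velox against Plus: payoffs 10, 11, 92 → best response Premium.
Velox against Premium: payoffs 39, 38, 94 → best response Premium.
Turo against Standard: payoffs 30, 76, 38, 40 → best response Standard.
Turo against Plus: payoffs 80, 72, 76, 13 → best response Budget.
Turo against Premium: payoffs 82, 10, 96, 50 → best response Plus.
Mutual best responses: (Premium, Plus).

(Premium, Plus)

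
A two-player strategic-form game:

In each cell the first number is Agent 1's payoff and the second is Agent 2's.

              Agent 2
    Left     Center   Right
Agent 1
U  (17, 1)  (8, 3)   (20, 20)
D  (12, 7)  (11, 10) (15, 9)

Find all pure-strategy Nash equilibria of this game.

Agent 1 against Left: payoffs 17, 12 → best response U.
Agent 1 against Center: payoffs 8, 11 → best response D.
Agent 1 against Right: payoffs 20, 15 → best response U.
Agent 2 against U: payoffs 1, 3, 20 → best response Right.
Agent 2 against D: payoffs 7, 10, 9 → best response Center.
Mutual best responses: (U, Right); (D, Center).

The pure Nash equilibria are (U, Right) and (D, Center).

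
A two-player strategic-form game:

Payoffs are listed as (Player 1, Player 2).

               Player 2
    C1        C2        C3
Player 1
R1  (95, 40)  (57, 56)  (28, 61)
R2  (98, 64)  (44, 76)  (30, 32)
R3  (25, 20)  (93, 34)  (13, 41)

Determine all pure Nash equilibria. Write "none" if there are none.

none

Player 1 against C1: payoffs 95, 98, 25 → best response R2.
Player 1 against C2: payoffs 57, 44, 93 → best response R3.
Player 1 against C3: payoffs 28, 30, 13 → best response R2.
Player 2 against R1: payoffs 40, 56, 61 → best response C3.
Player 2 against R2: payoffs 64, 76, 32 → best response C2.
Player 2 against R3: payoffs 20, 34, 41 → best response C3.
No profile is a mutual best response for all players.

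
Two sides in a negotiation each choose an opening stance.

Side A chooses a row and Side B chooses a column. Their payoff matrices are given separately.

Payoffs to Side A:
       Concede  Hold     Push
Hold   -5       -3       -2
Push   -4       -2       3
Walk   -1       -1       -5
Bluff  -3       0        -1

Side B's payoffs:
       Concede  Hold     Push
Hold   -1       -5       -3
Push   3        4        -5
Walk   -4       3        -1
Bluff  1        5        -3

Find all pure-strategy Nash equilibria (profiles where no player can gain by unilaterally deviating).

Pure NE: (Bluff, Hold)

Side A against Concede: payoffs -5, -4, -1, -3 → best response Walk.
Side A against Hold: payoffs -3, -2, -1, 0 → best response Bluff.
Side A against Push: payoffs -2, 3, -5, -1 → best response Push.
Side B against Hold: payoffs -1, -5, -3 → best response Concede.
Side B against Push: payoffs 3, 4, -5 → best response Hold.
Side B against Walk: payoffs -4, 3, -1 → best response Hold.
Side B against Bluff: payoffs 1, 5, -3 → best response Hold.
Mutual best responses: (Bluff, Hold).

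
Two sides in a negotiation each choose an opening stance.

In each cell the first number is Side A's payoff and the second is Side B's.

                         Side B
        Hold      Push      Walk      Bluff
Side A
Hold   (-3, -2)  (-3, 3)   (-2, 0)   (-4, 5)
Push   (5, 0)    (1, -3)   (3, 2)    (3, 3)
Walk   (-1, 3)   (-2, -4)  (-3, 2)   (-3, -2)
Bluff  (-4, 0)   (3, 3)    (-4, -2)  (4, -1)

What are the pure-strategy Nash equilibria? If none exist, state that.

The unique pure-strategy Nash equilibrium is (Bluff, Push).

(Hold, Hold): Side A can switch to Push (-3 → 5). Not NE.
(Hold, Push): Side A can switch to Push (-3 → 1). Not NE.
(Hold, Walk): Side A can switch to Push (-2 → 3). Not NE.
(Hold, Bluff): Side A can switch to Push (-4 → 3). Not NE.
(Push, Hold): Side B can switch to Walk (0 → 2). Not NE.
(Push, Push): Side A can switch to Bluff (1 → 3). Not NE.
(Push, Walk): Side B can switch to Bluff (2 → 3). Not NE.
(Push, Bluff): Side A can switch to Bluff (3 → 4). Not NE.
(Bluff, Push): Side A gets 3, best alternative 1; Side B gets 3, best alternative 0. No profitable deviation — NE.
(The remaining 7 profiles each have a profitable deviation by the same check.)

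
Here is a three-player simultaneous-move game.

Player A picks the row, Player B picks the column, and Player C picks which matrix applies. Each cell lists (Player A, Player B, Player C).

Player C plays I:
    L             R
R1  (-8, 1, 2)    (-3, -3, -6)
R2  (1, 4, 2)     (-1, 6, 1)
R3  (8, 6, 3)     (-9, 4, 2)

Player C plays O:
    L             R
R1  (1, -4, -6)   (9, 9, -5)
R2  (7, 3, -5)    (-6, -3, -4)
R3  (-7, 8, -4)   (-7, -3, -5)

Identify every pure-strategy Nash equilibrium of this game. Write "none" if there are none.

(R1, R, O) and (R2, R, I) and (R3, L, I)

Player A against (L, I): payoffs -8, 1, 8 → best response R3.
Player A against (L, O): payoffs 1, 7, -7 → best response R2.
Player A against (R, I): payoffs -3, -1, -9 → best response R2.
Player A against (R, O): payoffs 9, -6, -7 → best response R1.
Player B against (R1, I): payoffs 1, -3 → best response L.
Player B against (R1, O): payoffs -4, 9 → best response R.
Player B against (R2, I): payoffs 4, 6 → best response R.
Player B against (R2, O): payoffs 3, -3 → best response L.
Player B against (R3, I): payoffs 6, 4 → best response L.
Player B against (R3, O): payoffs 8, -3 → best response L.
Player C against (R1, L): payoffs 2, -6 → best response I.
Player C against (R1, R): payoffs -6, -5 → best response O.
Player C against (R2, L): payoffs 2, -5 → best response I.
Player C against (R2, R): payoffs 1, -4 → best response I.
Player C against (R3, L): payoffs 3, -4 → best response I.
Player C against (R3, R): payoffs 2, -5 → best response I.
Mutual best responses: (R1, R, O); (R2, R, I); (R3, L, I).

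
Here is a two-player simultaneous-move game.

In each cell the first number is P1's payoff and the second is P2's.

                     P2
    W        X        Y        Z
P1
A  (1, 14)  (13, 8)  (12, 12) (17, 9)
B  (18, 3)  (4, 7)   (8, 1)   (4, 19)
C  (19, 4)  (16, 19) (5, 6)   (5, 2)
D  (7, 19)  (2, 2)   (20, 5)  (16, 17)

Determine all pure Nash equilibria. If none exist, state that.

(A, W): P1 can switch to B (1 → 18). Not NE.
(A, X): P1 can switch to C (13 → 16). Not NE.
(A, Y): P1 can switch to D (12 → 20). Not NE.
(A, Z): P2 can switch to W (9 → 14). Not NE.
(B, W): P1 can switch to C (18 → 19). Not NE.
(B, X): P1 can switch to A (4 → 13). Not NE.
(B, Y): P1 can switch to A (8 → 12). Not NE.
(B, Z): P1 can switch to A (4 → 17). Not NE.
(C, W): P2 can switch to X (4 → 19). Not NE.
(C, X): P1 gets 16, best alternative 13; P2 gets 19, best alternative 6. No profitable deviation — NE.
(C, Y): P1 can switch to A (5 → 12). Not NE.
(The remaining 5 profiles each have a profitable deviation by the same check.)

The unique pure-strategy Nash equilibrium is (C, X).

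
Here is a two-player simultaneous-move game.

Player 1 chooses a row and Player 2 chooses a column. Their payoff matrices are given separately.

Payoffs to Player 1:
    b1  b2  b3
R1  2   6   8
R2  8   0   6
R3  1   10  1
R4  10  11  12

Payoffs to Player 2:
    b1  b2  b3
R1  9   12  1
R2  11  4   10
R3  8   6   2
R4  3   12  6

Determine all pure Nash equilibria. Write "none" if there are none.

The unique pure-strategy Nash equilibrium is (R4, b2).

Check each profile: it is a Nash equilibrium iff no player can strictly gain by switching unilaterally.
(R1, b1): Player 1 can switch to R2 (2 → 8). Not NE.
(R1, b2): Player 1 can switch to R3 (6 → 10). Not NE.
(R1, b3): Player 1 can switch to R4 (8 → 12). Not NE.
(R2, b1): Player 1 can switch to R4 (8 → 10). Not NE.
(R2, b2): Player 1 can switch to R1 (0 → 6). Not NE.
(R2, b3): Player 1 can switch to R1 (6 → 8). Not NE.
(R4, b2): Player 1 gets 11, best alternative 10; Player 2 gets 12, best alternative 6. No profitable deviation — NE.
(The remaining 5 profiles each have a profitable deviation by the same check.)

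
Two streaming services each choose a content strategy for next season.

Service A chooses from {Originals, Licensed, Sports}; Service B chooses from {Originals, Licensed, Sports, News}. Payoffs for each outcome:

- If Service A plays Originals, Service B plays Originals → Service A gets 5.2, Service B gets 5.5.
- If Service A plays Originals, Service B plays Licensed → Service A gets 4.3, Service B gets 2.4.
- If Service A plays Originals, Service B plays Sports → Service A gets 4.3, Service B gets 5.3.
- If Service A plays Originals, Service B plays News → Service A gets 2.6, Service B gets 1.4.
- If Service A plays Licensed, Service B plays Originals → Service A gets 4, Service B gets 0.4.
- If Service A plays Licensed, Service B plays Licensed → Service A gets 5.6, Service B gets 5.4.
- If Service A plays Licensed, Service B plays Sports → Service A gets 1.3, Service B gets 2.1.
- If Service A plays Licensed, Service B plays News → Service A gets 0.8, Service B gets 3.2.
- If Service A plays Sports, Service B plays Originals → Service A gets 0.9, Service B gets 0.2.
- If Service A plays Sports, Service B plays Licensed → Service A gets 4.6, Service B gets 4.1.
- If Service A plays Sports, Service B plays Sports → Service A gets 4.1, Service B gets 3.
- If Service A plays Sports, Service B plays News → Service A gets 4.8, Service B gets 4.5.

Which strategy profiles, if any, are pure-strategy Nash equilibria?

Pure-strategy Nash equilibria: (Originals, Originals), (Licensed, Licensed), (Sports, News)

For each player, find the best response to each opponent profile; mutual best responses are the pure NE.
Service A against Originals: payoffs 5.2, 4, 0.9 → best response Originals.
Service A against Licensed: payoffs 4.3, 5.6, 4.6 → best response Licensed.
Service A against Sports: payoffs 4.3, 1.3, 4.1 → best response Originals.
Service A against News: payoffs 2.6, 0.8, 4.8 → best response Sports.
Service B against Originals: payoffs 5.5, 2.4, 5.3, 1.4 → best response Originals.
Service B against Licensed: payoffs 0.4, 5.4, 2.1, 3.2 → best response Licensed.
Service B against Sports: payoffs 0.2, 4.1, 3, 4.5 → best response News.
Mutual best responses: (Originals, Originals); (Licensed, Licensed); (Sports, News).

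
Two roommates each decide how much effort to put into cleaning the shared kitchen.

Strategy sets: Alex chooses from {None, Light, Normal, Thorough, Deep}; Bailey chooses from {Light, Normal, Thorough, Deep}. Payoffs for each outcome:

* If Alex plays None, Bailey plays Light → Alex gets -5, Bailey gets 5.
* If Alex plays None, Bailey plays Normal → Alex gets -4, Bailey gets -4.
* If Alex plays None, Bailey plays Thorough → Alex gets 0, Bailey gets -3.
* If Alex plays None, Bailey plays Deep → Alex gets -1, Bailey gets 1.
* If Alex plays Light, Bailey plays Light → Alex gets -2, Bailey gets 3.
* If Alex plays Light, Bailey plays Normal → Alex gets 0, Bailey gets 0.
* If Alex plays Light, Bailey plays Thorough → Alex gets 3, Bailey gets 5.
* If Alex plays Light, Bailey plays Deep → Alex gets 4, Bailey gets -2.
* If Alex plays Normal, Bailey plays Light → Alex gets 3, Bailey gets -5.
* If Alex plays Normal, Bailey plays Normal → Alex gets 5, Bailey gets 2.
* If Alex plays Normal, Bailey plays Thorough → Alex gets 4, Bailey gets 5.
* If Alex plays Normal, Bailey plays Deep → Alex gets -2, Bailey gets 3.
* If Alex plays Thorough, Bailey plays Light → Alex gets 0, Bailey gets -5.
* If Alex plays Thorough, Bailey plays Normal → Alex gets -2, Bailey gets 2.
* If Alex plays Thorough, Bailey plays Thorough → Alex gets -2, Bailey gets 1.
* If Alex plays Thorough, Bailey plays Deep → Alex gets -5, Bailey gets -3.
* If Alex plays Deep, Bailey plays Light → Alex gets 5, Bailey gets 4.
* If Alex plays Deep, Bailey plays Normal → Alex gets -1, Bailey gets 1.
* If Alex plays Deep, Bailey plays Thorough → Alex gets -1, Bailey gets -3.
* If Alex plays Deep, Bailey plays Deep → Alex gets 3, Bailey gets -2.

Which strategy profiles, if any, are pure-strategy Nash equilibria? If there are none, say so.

The pure Nash equilibria are (Normal, Thorough); (Deep, Light).

Alex against Light: payoffs -5, -2, 3, 0, 5 → best response Deep.
Alex against Normal: payoffs -4, 0, 5, -2, -1 → best response Normal.
Alex against Thorough: payoffs 0, 3, 4, -2, -1 → best response Normal.
Alex against Deep: payoffs -1, 4, -2, -5, 3 → best response Light.
Bailey against None: payoffs 5, -4, -3, 1 → best response Light.
Bailey against Light: payoffs 3, 0, 5, -2 → best response Thorough.
Bailey against Normal: payoffs -5, 2, 5, 3 → best response Thorough.
Bailey against Thorough: payoffs -5, 2, 1, -3 → best response Normal.
Bailey against Deep: payoffs 4, 1, -3, -2 → best response Light.
Mutual best responses: (Normal, Thorough); (Deep, Light).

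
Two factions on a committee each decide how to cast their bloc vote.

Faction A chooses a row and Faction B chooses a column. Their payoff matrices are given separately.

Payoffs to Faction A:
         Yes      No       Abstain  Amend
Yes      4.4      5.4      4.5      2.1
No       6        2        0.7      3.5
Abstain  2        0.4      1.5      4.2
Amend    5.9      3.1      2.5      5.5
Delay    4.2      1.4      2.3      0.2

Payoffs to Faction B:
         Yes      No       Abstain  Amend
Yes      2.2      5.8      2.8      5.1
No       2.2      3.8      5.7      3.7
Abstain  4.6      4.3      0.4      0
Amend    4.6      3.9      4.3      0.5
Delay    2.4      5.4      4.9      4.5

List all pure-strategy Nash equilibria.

(Yes, No)

Faction A against Yes: payoffs 4.4, 6, 2, 5.9, 4.2 → best response No.
Faction A against No: payoffs 5.4, 2, 0.4, 3.1, 1.4 → best response Yes.
Faction A against Abstain: payoffs 4.5, 0.7, 1.5, 2.5, 2.3 → best response Yes.
Faction A against Amend: payoffs 2.1, 3.5, 4.2, 5.5, 0.2 → best response Amend.
Faction B against Yes: payoffs 2.2, 5.8, 2.8, 5.1 → best response No.
Faction B against No: payoffs 2.2, 3.8, 5.7, 3.7 → best response Abstain.
Faction B against Abstain: payoffs 4.6, 4.3, 0.4, 0 → best response Yes.
Faction B against Amend: payoffs 4.6, 3.9, 4.3, 0.5 → best response Yes.
Faction B against Delay: payoffs 2.4, 5.4, 4.9, 4.5 → best response No.
Mutual best responses: (Yes, No).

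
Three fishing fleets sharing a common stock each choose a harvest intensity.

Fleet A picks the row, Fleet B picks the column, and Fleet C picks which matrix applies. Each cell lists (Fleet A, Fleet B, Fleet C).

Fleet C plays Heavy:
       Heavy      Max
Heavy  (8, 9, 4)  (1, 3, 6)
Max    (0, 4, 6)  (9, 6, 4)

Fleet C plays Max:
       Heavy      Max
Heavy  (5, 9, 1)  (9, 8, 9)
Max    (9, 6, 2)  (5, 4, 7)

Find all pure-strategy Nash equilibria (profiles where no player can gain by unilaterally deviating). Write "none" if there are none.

Pure NE: (Heavy, Heavy, Heavy)

Fleet A against (Heavy, Heavy): payoffs 8, 0 → best response Heavy.
Fleet A against (Heavy, Max): payoffs 5, 9 → best response Max.
Fleet A against (Max, Heavy): payoffs 1, 9 → best response Max.
Fleet A against (Max, Max): payoffs 9, 5 → best response Heavy.
Fleet B against (Heavy, Heavy): payoffs 9, 3 → best response Heavy.
Fleet B against (Heavy, Max): payoffs 9, 8 → best response Heavy.
Fleet B against (Max, Heavy): payoffs 4, 6 → best response Max.
Fleet B against (Max, Max): payoffs 6, 4 → best response Heavy.
Fleet C against (Heavy, Heavy): payoffs 4, 1 → best response Heavy.
Fleet C against (Heavy, Max): payoffs 6, 9 → best response Max.
Fleet C against (Max, Heavy): payoffs 6, 2 → best response Heavy.
Fleet C against (Max, Max): payoffs 4, 7 → best response Max.
Mutual best responses: (Heavy, Heavy, Heavy).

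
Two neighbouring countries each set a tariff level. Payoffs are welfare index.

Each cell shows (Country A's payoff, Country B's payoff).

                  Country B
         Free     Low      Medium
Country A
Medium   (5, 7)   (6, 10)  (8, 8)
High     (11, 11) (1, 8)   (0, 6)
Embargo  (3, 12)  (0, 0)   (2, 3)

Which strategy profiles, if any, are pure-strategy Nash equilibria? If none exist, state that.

(Medium, Free): Country A can switch to High (5 → 11). Not NE.
(Medium, Low): Country A gets 6, best alternative 1; Country B gets 10, best alternative 8. No profitable deviation — NE.
(Medium, Medium): Country B can switch to Low (8 → 10). Not NE.
(High, Free): Country A gets 11, best alternative 5; Country B gets 11, best alternative 8. No profitable deviation — NE.
(High, Low): Country A can switch to Medium (1 → 6). Not NE.
(High, Medium): Country A can switch to Medium (0 → 8). Not NE.
(Embargo, Free): Country A can switch to Medium (3 → 5). Not NE.
(Embargo, Low): Country A can switch to Medium (0 → 6). Not NE.
(Embargo, Medium): Country A can switch to Medium (2 → 8). Not NE.

The pure Nash equilibria are (Medium, Low); (High, Free).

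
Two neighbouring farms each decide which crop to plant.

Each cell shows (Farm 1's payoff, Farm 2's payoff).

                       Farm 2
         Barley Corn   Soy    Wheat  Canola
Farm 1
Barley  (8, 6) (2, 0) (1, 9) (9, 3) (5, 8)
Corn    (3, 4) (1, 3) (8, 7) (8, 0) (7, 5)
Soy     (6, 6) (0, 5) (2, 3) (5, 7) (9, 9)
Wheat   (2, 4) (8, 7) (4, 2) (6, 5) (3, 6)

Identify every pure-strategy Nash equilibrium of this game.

The pure Nash equilibria are (Corn, Soy) and (Soy, Canola) and (Wheat, Corn).

(Barley, Barley): Farm 2 can switch to Soy (6 → 9). Not NE.
(Barley, Corn): Farm 1 can switch to Wheat (2 → 8). Not NE.
(Barley, Soy): Farm 1 can switch to Corn (1 → 8). Not NE.
(Barley, Wheat): Farm 2 can switch to Barley (3 → 6). Not NE.
(Barley, Canola): Farm 1 can switch to Corn (5 → 7). Not NE.
(Corn, Barley): Farm 1 can switch to Barley (3 → 8). Not NE.
(Corn, Soy): Farm 1 gets 8, best alternative 4; Farm 2 gets 7, best alternative 5. No profitable deviation — NE.
(Soy, Canola): Farm 1 gets 9, best alternative 7; Farm 2 gets 9, best alternative 7. No profitable deviation — NE.
(Wheat, Corn): Farm 1 gets 8, best alternative 2; Farm 2 gets 7, best alternative 6. No profitable deviation — NE.
(The remaining 11 profiles each have a profitable deviation by the same check.)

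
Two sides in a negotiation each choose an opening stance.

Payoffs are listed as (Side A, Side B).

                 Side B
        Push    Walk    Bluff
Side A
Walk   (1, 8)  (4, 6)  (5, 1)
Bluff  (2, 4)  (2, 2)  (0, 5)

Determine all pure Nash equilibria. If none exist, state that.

There is no pure-strategy Nash equilibrium.

Mark each player's best response to every combination of opponents' strategies; a profile where every player is best-responding is a pure Nash equilibrium.
Side A against Push: payoffs 1, 2 → best response Bluff.
Side A against Walk: payoffs 4, 2 → best response Walk.
Side A against Bluff: payoffs 5, 0 → best response Walk.
Side B against Walk: payoffs 8, 6, 1 → best response Push.
Side B against Bluff: payoffs 4, 2, 5 → best response Bluff.
No profile is a mutual best response for all players.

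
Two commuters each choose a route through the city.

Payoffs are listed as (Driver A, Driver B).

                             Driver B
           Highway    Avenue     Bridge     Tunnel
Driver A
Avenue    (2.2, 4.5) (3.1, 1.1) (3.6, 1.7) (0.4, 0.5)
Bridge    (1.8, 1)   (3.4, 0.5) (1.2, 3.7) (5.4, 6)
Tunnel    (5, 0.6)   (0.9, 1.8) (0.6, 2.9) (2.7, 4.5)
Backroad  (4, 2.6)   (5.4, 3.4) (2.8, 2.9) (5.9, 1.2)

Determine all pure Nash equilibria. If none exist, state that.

Driver A against Highway: payoffs 2.2, 1.8, 5, 4 → best response Tunnel.
Driver A against Avenue: payoffs 3.1, 3.4, 0.9, 5.4 → best response Backroad.
Driver A against Bridge: payoffs 3.6, 1.2, 0.6, 2.8 → best response Avenue.
Driver A against Tunnel: payoffs 0.4, 5.4, 2.7, 5.9 → best response Backroad.
Driver B against Avenue: payoffs 4.5, 1.1, 1.7, 0.5 → best response Highway.
Driver B against Bridge: payoffs 1, 0.5, 3.7, 6 → best response Tunnel.
Driver B against Tunnel: payoffs 0.6, 1.8, 2.9, 4.5 → best response Tunnel.
Driver B against Backroad: payoffs 2.6, 3.4, 2.9, 1.2 → best response Avenue.
Mutual best responses: (Backroad, Avenue).

The unique pure-strategy Nash equilibrium is (Backroad, Avenue).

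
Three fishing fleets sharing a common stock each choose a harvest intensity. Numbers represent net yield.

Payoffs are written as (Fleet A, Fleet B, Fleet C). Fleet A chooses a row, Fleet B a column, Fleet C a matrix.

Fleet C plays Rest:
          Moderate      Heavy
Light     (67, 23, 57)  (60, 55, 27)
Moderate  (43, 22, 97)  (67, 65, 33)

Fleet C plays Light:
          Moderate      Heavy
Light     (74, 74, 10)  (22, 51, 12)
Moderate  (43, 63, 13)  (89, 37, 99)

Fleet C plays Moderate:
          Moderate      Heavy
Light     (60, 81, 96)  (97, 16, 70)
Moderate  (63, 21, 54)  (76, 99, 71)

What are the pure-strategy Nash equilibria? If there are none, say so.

This game has no pure Nash equilibrium.

(Light, Moderate, Rest): Fleet B can switch to Heavy (23 → 55). Not NE.
(Light, Moderate, Light): Fleet C can switch to Rest (10 → 57). Not NE.
(Light, Moderate, Moderate): Fleet A can switch to Moderate (60 → 63). Not NE.
(Light, Heavy, Rest): Fleet A can switch to Moderate (60 → 67). Not NE.
(Light, Heavy, Light): Fleet A can switch to Moderate (22 → 89). Not NE.
(Light, Heavy, Moderate): Fleet B can switch to Moderate (16 → 81). Not NE.
(Moderate, Moderate, Rest): Fleet A can switch to Light (43 → 67). Not NE.
(Moderate, Moderate, Light): Fleet A can switch to Light (43 → 74). Not NE.
(Moderate, Moderate, Moderate): Fleet B can switch to Heavy (21 → 99). Not NE.
(Moderate, Heavy, Rest): Fleet C can switch to Light (33 → 99). Not NE.
(The remaining 2 profiles each have a profitable deviation by the same check.)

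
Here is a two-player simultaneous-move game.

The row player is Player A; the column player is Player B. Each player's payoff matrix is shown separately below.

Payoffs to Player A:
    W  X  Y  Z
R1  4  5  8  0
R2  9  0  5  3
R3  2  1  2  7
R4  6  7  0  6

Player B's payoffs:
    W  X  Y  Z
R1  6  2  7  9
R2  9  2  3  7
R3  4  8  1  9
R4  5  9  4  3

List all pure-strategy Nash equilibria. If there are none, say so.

Check each profile: it is a Nash equilibrium iff no player can strictly gain by switching unilaterally.
(R1, W): Player A can switch to R2 (4 → 9). Not NE.
(R1, X): Player A can switch to R4 (5 → 7). Not NE.
(R1, Y): Player B can switch to Z (7 → 9). Not NE.
(R1, Z): Player A can switch to R2 (0 → 3). Not NE.
(R2, W): Player A gets 9, best alternative 6; Player B gets 9, best alternative 7. No profitable deviation — NE.
(R2, X): Player A can switch to R1 (0 → 5). Not NE.
(R2, Y): Player A can switch to R1 (5 → 8). Not NE.
(R2, Z): Player A can switch to R3 (3 → 7). Not NE.
(R3, W): Player A can switch to R1 (2 → 4). Not NE.
(R3, Z): Player A gets 7, best alternative 6; Player B gets 9, best alternative 8. No profitable deviation — NE.
(R4, X): Player A gets 7, best alternative 5; Player B gets 9, best alternative 5. No profitable deviation — NE.
(The remaining 5 profiles each have a profitable deviation by the same check.)

The pure Nash equilibria are (R2, W), (R3, Z), (R4, X).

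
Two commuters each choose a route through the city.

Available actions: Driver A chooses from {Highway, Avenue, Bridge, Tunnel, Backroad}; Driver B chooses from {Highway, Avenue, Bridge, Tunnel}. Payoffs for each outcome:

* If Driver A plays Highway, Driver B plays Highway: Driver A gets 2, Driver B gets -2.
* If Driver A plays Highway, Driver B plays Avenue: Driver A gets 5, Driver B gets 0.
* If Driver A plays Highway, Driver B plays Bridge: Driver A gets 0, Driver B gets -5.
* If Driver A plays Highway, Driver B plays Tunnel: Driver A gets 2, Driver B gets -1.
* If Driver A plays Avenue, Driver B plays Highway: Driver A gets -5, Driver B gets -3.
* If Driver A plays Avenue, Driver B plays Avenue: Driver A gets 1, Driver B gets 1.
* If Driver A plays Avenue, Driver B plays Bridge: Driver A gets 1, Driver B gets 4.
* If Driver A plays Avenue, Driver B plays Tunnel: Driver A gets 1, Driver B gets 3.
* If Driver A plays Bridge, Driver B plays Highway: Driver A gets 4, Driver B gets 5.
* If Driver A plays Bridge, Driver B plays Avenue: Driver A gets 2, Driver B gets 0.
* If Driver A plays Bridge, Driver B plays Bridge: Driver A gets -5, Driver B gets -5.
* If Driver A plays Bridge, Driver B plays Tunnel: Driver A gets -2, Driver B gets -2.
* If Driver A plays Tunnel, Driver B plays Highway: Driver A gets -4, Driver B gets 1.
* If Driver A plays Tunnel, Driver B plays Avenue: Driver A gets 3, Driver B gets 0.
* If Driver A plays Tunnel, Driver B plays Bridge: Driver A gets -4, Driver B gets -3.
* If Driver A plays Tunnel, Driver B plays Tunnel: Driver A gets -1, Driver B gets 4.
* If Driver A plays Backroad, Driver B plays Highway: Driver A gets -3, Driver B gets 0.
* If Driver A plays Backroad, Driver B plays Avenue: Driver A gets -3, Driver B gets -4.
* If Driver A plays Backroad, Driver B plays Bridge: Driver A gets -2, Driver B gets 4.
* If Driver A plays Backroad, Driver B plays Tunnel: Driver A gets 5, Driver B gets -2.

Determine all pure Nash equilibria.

(Highway, Highway): Driver A can switch to Bridge (2 → 4). Not NE.
(Highway, Avenue): Driver A gets 5, best alternative 3; Driver B gets 0, best alternative -1. No profitable deviation — NE.
(Highway, Bridge): Driver A can switch to Avenue (0 → 1). Not NE.
(Highway, Tunnel): Driver A can switch to Backroad (2 → 5). Not NE.
(Avenue, Highway): Driver A can switch to Highway (-5 → 2). Not NE.
(Avenue, Avenue): Driver A can switch to Highway (1 → 5). Not NE.
(Avenue, Bridge): Driver A gets 1, best alternative 0; Driver B gets 4, best alternative 3. No profitable deviation — NE.
(Avenue, Tunnel): Driver A can switch to Highway (1 → 2). Not NE.
(Bridge, Highway): Driver A gets 4, best alternative 2; Driver B gets 5, best alternative 0. No profitable deviation — NE.
(Bridge, Avenue): Driver A can switch to Highway (2 → 5). Not NE.
(Bridge, Bridge): Driver A can switch to Highway (-5 → 0). Not NE.
(Bridge, Tunnel): Driver A can switch to Highway (-2 → 2). Not NE.
(Tunnel, Highway): Driver A can switch to Highway (-4 → 2). Not NE.
(The remaining 7 profiles each have a profitable deviation by the same check.)

Pure-strategy Nash equilibria: (Highway, Avenue) and (Avenue, Bridge) and (Bridge, Highway)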